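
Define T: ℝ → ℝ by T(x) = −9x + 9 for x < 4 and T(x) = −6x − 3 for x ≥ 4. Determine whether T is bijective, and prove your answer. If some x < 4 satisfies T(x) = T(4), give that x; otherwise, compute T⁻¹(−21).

10/3

Both pieces are strictly decreasing (slopes −9 and −6), so each is injective on its own interval.
The left piece maps (−∞, 4) onto (−27, ∞); the right piece maps [4, ∞) onto (−∞, −27].
Since −27 = −27, the images partition ℝ: T is injective and surjective, hence bijective.
Because the two images are disjoint, no x < 4 has T(x) = T(4), so we compute T⁻¹(−21): −21 lies in (−27, ∞), so solve −9x + 9 = −21: x = (−21 − 9)/(−9) = 10/3.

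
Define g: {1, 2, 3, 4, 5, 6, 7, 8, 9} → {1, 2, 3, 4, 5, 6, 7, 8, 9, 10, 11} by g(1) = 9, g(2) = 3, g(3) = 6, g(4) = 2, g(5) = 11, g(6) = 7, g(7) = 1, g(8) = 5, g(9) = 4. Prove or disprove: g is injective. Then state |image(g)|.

The values g(1), …, g(9) are 9, 3, 6, 2, 11, 7, 1, 5, 4 — all distinct.
So g(a) = g(b) only when a = b, and g is injective.
The image of g is {1, 2, 3, 4, 5, 6, 7, 9, 11}, which has 9 elements.

9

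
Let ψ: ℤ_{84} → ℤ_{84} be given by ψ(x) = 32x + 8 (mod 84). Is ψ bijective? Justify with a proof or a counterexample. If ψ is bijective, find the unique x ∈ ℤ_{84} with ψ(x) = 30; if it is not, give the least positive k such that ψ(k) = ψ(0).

21

By definition, ψ is injective when ψ(s) = ψ(t) forces s = t.
We have gcd(32, 84) = 4 > 1. Taking s = 0 and t = 21: ψ(0) = 8 and ψ(21) = 32·21 + 8 = 680 ≡ 8 (mod 84).
So ψ(0) = ψ(21) while 0 ≠ 21, so ψ is not injective, hence not bijective.
Since ψ is not bijective, we find the least positive k with ψ(k) = ψ(0): this means 32k ≡ 0 (mod 84), i.e. 84 ∣ 32k. Since gcd(32, 84) = 4, dividing through by 4 this holds exactly when 21 ∣ 8k, and as gcd(8, 21) = 1, exactly when 21 ∣ k.
The smallest positive such k is 21.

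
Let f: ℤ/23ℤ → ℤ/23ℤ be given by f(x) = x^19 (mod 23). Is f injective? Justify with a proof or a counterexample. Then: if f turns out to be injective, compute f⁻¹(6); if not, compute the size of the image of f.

Since 23 is prime, the nonzero elements of ℤ/23ℤ form a cyclic group of order 22.
As gcd(19, 22) = 1, raising to the 19th power is a bijection on this group: if s^19 ≡ t^19 then (st^{−1})^19 = 1, and the only element of order dividing gcd(19, 22) = 1 is 1, so s = t.
With f(0) = 0 this makes f injective on all of ℤ/23ℤ, hence bijective (finite equal-size domain and codomain). In particular f is injective.
Since f is injective, we find the preimage of 6. The inverse of x ↦ x^19 on (ℤ/23ℤ)^× is x ↦ x^7, because 19·7 = 133 = 6·22 + 1 ≡ 1 (mod 22) and x^{22} = 1 for x ≠ 0 (Fermat). So f⁻¹(6) = 6^7 mod 23.
Repeated squaring mod 23: 6^1 ≡ 6, 6^2 ≡ 6² = 36 ≡ 13, 6^4 ≡ 13² = 169 ≡ 8. Since 7 = 4 + 2 + 1, 6^7 ≡ 8·13·6: 8·13 = 104 ≡ 12, then 12·6 = 72 ≡ 3. So 6^7 ≡ 3 (mod 23).
Hence f⁻¹(6) = 3.

3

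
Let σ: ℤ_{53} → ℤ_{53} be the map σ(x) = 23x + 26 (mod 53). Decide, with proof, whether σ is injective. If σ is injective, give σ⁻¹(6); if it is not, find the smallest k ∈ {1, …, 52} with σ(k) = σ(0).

If σ(u) = σ(v), then 23u ≡ 23v (mod 53). Because gcd(23, 53) = 1, we may cancel 23 to get u ≡ v (mod 53).
Therefore σ is injective.
We now compute 23⁻¹ mod 53 explicitly. Euclid's algorithm: 53 = 2·23 + 7, 23 = 3·7 + 2, 7 = 3·2 + 1; back-substituting gives 1 = 30·23 − 13·53, so 23⁻¹ ≡ 30 (mod 53).
Since σ is injective, we compute σ⁻¹(6): solve 23x + 26 ≡ 6 (mod 53), i.e. 23x ≡ 33 (mod 53).
Multiplying by 23⁻¹ = 30 gives x ≡ 30·33 = 990 = 18·53 + 36 ≡ 36 (mod 53).
Check: σ(36) = 23·36 + 26 = 854 = 16·53 + 6 ≡ 6 (mod 53).

36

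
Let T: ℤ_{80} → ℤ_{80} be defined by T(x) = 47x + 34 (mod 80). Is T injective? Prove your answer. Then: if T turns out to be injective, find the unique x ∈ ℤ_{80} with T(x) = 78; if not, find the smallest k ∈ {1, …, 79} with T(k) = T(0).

By definition, injectivity means: for all s, t in the domain, T(s) = T(t) implies s = t.
If T(s) = T(t), then 47s ≡ 47t (mod 80). Because gcd(47, 80) = 1, we may cancel 47 to get s ≡ t (mod 80).
Thus T is injective.
We now compute 47⁻¹ mod 80 explicitly. Euclid's algorithm: 80 = 1·47 + 33, 47 = 1·33 + 14, 33 = 2·14 + 5, 14 = 2·5 + 4, 5 = 1·4 + 1; back-substituting gives 1 = 63·47 − 37·80, so 47⁻¹ ≡ 63 (mod 80).
Since T is injective, we compute T⁻¹(78): solve 47x + 34 ≡ 78 (mod 80), i.e. 47x ≡ 44 (mod 80).
Multiplying by 47⁻¹ = 63 gives x ≡ 63·44 = 2772 = 34·80 + 52 ≡ 52 (mod 80).
Check: T(52) = 47·52 + 34 = 2478 = 30·80 + 78 ≡ 78 (mod 80).

52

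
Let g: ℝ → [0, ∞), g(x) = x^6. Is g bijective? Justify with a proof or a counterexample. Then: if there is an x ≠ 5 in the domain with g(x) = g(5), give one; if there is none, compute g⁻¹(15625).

g(5) = 15625 = (−5)^6 = g(−5) (since 6 is even), with 5 ≠ −5. So g is not injective, hence not bijective.
For the follow-up, such an x exists: taking x = −5 ∈ ℝ gives g(−5) = 15625 = g(5) with −5 ≠ 5.

-5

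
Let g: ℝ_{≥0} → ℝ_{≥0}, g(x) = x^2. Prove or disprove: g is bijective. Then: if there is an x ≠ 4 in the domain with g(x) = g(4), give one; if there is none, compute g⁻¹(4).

2

On ℝ_{≥0}, x ↦ x^2 is strictly increasing (injective) and for any y ∈ ℝ_{≥0} the 2nd root y^{1/2} lies in ℝ_{≥0} (surjective). So g is bijective.
Since x ↦ x^2 is strictly increasing on ℝ_{≥0}, it is injective there, so no x ≠ 4 in the domain has g(x) = g(4). We therefore compute g⁻¹(4) = 4^{1/2} = 2 (indeed 2^2 = 4).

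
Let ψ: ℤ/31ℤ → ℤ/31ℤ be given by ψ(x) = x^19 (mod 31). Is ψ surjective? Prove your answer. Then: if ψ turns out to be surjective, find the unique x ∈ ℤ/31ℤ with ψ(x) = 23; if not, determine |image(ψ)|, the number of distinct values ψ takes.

Since 31 is prime, the nonzero elements of ℤ/31ℤ form a cyclic group of order 30.
As gcd(19, 30) = 1, raising to the 19th power is a bijection on this group: if a^19 ≡ b^19 then (ab^{−1})^19 = 1, and the only element of order dividing gcd(19, 30) = 1 is 1, so a = b.
With ψ(0) = 0 this makes ψ injective on all of ℤ/31ℤ, hence bijective (finite equal-size domain and codomain). In particular ψ is surjective.
Since ψ is surjective, we find the preimage of 23. The inverse of x ↦ x^19 on (ℤ/31ℤ)^× is x ↦ x^19, because 19·19 = 361 = 12·30 + 1 ≡ 1 (mod 30) and x^{30} = 1 for x ≠ 0 (Fermat). So ψ⁻¹(23) = 23^19 mod 31.
Repeated squaring mod 31: 23^1 ≡ 23, 23^2 ≡ 23² = 529 ≡ 2, 23^4 ≡ 2² = 4, 23^8 ≡ 4² = 16, 23^16 ≡ 16² = 256 ≡ 8. Since 19 = 16 + 2 + 1, 23^19 ≡ 8·2·23: 8·2 = 16, then 16·23 = 368 ≡ 27. So 23^19 ≡ 27 (mod 31).
Hence ψ⁻¹(23) = 27.

27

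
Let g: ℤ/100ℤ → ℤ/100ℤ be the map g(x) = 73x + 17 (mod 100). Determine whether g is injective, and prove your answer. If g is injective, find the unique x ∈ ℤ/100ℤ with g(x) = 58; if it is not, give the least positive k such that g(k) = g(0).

By definition, injectivity means: for all s, t in the domain, g(s) = g(t) implies s = t.
If g(s) = g(t), then 73s ≡ 73t (mod 100). Because gcd(73, 100) = 1, we may cancel 73 to get s ≡ t (mod 100).
Hence g is injective.
We now compute 73⁻¹ mod 100 explicitly. Euclid's algorithm: 100 = 1·73 + 27, 73 = 2·27 + 19, 27 = 1·19 + 8, 19 = 2·8 + 3, 8 = 2·3 + 2, 3 = 1·2 + 1; back-substituting gives 1 = 37·73 − 27·100, so 73⁻¹ ≡ 37 (mod 100).
Since g is injective, we compute g⁻¹(58): solve 73x + 17 ≡ 58 (mod 100), i.e. 73x ≡ 41 (mod 100).
Multiplying by 73⁻¹ = 37 gives x ≡ 37·41 = 1517 = 15·100 + 17 ≡ 17 (mod 100).
Check: g(17) = 73·17 + 17 = 1258 = 12·100 + 58 ≡ 58 (mod 100).

17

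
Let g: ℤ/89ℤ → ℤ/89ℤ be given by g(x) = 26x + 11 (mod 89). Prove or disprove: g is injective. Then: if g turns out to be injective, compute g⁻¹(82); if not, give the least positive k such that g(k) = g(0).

13

Suppose g(x_1) = g(x_2) in ℤ/89ℤ. Then 26x_1 + 11 ≡ 26x_2 + 11 (mod 89), therefore 26(x_1 − x_2) ≡ 0 (mod 89).
Since gcd(26, 89) = 1, 26 is invertible modulo 89, hence x_1 − x_2 ≡ 0 (mod 89), i.e. x_1 = x_2.
Thus g is injective.
We now compute 26⁻¹ mod 89 explicitly. Euclid's algorithm: 89 = 3·26 + 11, 26 = 2·11 + 4, 11 = 2·4 + 3, 4 = 1·3 + 1; back-substituting gives 1 = 24·26 − 7·89, so 26⁻¹ ≡ 24 (mod 89).
Since g is injective, we find g⁻¹(82): we need 26x ≡ 82 − 11 ≡ 71 (mod 89). Using 26⁻¹ = 24: x ≡ 24·71 = 1704 = 19·89 + 13, so x = 13.
Check: g(13) = 26·13 + 11 = 349 = 3·89 + 82 ≡ 82 (mod 89).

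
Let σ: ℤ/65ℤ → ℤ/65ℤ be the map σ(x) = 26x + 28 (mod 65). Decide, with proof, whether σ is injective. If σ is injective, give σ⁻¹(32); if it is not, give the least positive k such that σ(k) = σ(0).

Recall that σ is injective if σ(a) = σ(b) implies a = b.
We have gcd(26, 65) = 13 > 1. Taking a = 0 and b = 5: σ(0) = 28 and σ(5) = 26·5 + 28 = 158 ≡ 28 (mod 65).
So σ(0) = σ(5) while 0 ≠ 5, hence σ is not injective.
Since σ is not injective, we find the least positive k with σ(k) = σ(0): this means 26k ≡ 0 (mod 65), i.e. 65 ∣ 26k. Since gcd(26, 65) = 13, dividing through by 13 this holds exactly when 5 ∣ 2k, and as gcd(2, 5) = 1, exactly when 5 ∣ k.
The smallest positive such k is 5.

5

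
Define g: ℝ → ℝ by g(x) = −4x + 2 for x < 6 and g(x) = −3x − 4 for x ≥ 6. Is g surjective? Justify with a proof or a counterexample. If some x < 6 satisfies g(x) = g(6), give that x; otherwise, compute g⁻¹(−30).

Both pieces are strictly decreasing (slopes −4 and −3), so each is injective on its own interval.
The left piece maps (−∞, 6) onto (−22, ∞); the right piece maps [6, ∞) onto (−∞, −22].
These images together cover ℝ, so g is surjective.
Because the two images are disjoint, no x < 6 has g(x) = g(6), so we compute g⁻¹(−30): −30 lies in (−∞, −22], so solve −3x − 4 = −30: x = (−30 + 4)/(−3) = 26/3.

26/3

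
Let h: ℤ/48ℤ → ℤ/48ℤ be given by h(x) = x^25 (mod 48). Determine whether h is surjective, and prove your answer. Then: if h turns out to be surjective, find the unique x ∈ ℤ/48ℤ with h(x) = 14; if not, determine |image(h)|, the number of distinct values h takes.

27

h(0) = 0^25 = 0.
h(6): Repeated squaring mod 48: 6^1 ≡ 6, 6^2 ≡ 6² = 36, 6^4 ≡ 36² = 1296 ≡ 0, 6^8 ≡ 0² = 0, 6^16 ≡ 0² = 0. Since 25 = 16 + 8 + 1, 6^25 ≡ 0·0·6: 0·0 = 0, then 0·6 = 0. So 6^25 ≡ 0 (mod 48).
So h(0) = h(6) = 0 while 0 ≠ 6, thus h is not injective.
A non-injective map from the 48-element set ℤ/48ℤ to itself takes at most 47 distinct values, so it cannot be surjective. Hence h is not surjective.
Since h is not surjective, we determine |image(h)|. Computing x^25 mod 48 for each x (by repeated squaring, reducing mod 48 at every step), the values h(0), h(1), …, h(47) are: 0, 1, 32, 3, 16, 5, 0, 7, 32, 9, 16, 11, 0, 13, 32, 15, 16, 17, 0, 19, 32, 21, 16, 23, 0, 25, 32, 27, 16, 29, 0, 31, 32, 33, 16, 35, 0, 37, 32, 39, 16, 41, 0, 43, 32, 45, 16, 47.
The distinct values are {0, 1, 3, 5, 7, 9, 11, 13, 15, 16, 17, 19, 21, 23, 25, 27, 29, 31, 32, 33, 35, 37, 39, 41, 43, 45, 47}; there are 27 of them.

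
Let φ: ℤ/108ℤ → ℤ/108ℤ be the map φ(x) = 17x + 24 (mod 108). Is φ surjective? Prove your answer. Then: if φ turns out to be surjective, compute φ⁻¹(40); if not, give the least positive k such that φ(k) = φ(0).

Since gcd(17, 108) = 1, 17 is invertible modulo 108. Euclid's algorithm: 108 = 6·17 + 6, 17 = 2·6 + 5, 6 = 1·5 + 1; back-substituting gives 1 = 89·17 − 14·108, so 17⁻¹ ≡ 89 (mod 108).
For any y ∈ ℤ/108ℤ, x = 89(y − 24) mod 108 satisfies φ(x) = 17·89(y − 24) + 24 ≡ y (since 17·89 ≡ 1 mod 108). So every y has a preimage.
Hence φ is surjective.
Since φ is surjective, we compute φ⁻¹(40): solve 17x + 24 ≡ 40 (mod 108), i.e. 17x ≡ 16 (mod 108).
Multiplying by 17⁻¹ = 89 gives x ≡ 89·16 = 1424 = 13·108 + 20 ≡ 20 (mod 108).
Check: φ(20) = 17·20 + 24 = 364 = 3·108 + 40 ≡ 40 (mod 108).

20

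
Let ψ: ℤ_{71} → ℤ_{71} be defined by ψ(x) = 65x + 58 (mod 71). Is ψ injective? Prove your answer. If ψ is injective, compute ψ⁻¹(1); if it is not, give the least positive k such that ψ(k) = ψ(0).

45

Recall that ψ is injective if ψ(a) = ψ(b) implies a = b.
If ψ(a) = ψ(b), then 65a ≡ 65b (mod 71). Because gcd(65, 71) = 1, we may cancel 65 to get a ≡ b (mod 71).
Thus ψ is injective.
We now compute 65⁻¹ mod 71 explicitly. Euclid's algorithm: 71 = 1·65 + 6, 65 = 10·6 + 5, 6 = 1·5 + 1; back-substituting gives 1 = 59·65 − 54·71, so 65⁻¹ ≡ 59 (mod 71).
Since ψ is injective, we compute ψ⁻¹(1): solve 65x + 58 ≡ 1 (mod 71), i.e. 65x ≡ 14 (mod 71).
Multiplying by 65⁻¹ = 59 gives x ≡ 59·14 = 826 = 11·71 + 45 ≡ 45 (mod 71).
Check: ψ(45) = 65·45 + 58 = 2983 = 42·71 + 1 ≡ 1 (mod 71).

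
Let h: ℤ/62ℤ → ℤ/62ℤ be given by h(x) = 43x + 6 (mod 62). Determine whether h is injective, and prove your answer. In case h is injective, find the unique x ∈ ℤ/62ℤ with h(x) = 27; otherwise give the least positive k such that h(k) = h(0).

25

Suppose h(u) = h(v) in ℤ/62ℤ. Then 43u + 6 ≡ 43v + 6 (mod 62), thus 43(u − v) ≡ 0 (mod 62).
Since gcd(43, 62) = 1, 43 is invertible modulo 62, thus u − v ≡ 0 (mod 62), i.e. u = v.
Thus h is injective.
We now compute 43⁻¹ mod 62 explicitly. Euclid's algorithm: 62 = 1·43 + 19, 43 = 2·19 + 5, 19 = 3·5 + 4, 5 = 1·4 + 1; back-substituting gives 1 = 13·43 − 9·62, so 43⁻¹ ≡ 13 (mod 62).
Since h is injective, we find h⁻¹(27): we need 43x ≡ 27 − 6 ≡ 21 (mod 62). Using 43⁻¹ = 13: x ≡ 13·21 = 273 = 4·62 + 25, so x = 25.
Check: h(25) = 43·25 + 6 = 1081 = 17·62 + 27 ≡ 27 (mod 62).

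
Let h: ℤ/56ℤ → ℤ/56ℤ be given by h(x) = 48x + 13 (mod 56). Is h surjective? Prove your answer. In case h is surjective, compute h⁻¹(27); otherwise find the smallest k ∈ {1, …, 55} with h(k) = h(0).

Since gcd(48, 56) = 8, we have 48x ≡ 0 (mod 8) for all x, so h(x) ≡ 5 (mod 8).
But 0 ≢ 5 (mod 8), so 0 ∈ ℤ/56ℤ has no preimage. So h is not surjective.
Since h is not surjective, we find the least positive k with h(k) = h(0): this means 48k ≡ 0 (mod 56), i.e. 56 ∣ 48k. Since gcd(48, 56) = 8, dividing through by 8 this holds exactly when 7 ∣ 6k, and as gcd(6, 7) = 1, exactly when 7 ∣ k.
The smallest positive such k is 7.

7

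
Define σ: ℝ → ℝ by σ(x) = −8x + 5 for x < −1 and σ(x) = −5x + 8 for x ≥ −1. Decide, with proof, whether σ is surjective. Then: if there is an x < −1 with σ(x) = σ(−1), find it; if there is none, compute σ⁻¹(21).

Both pieces are strictly decreasing (slopes −8 and −5), so each is injective on its own interval.
The left piece maps (−∞, −1) onto (13, ∞); the right piece maps [−1, ∞) onto (−∞, 13].
These images together cover ℝ, so σ is surjective.
Because the two images are disjoint, no x < −1 has σ(x) = σ(−1), so we compute σ⁻¹(21): 21 lies in (13, ∞), so solve −8x + 5 = 21: x = (21 − 5)/(−8) = −2.

-2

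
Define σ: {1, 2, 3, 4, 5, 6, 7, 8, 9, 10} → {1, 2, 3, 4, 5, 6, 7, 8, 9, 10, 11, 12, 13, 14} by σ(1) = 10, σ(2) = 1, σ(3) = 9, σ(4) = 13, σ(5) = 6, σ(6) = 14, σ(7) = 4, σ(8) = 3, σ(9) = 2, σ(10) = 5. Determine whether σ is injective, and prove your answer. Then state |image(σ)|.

The values σ(1), …, σ(10) are 10, 1, 9, 13, 6, 14, 4, 3, 2, 5 — all distinct.
So σ(u) = σ(v) only when u = v, and σ is injective.
The image of σ is {1, 2, 3, 4, 5, 6, 9, 10, 13, 14}, which has 10 elements.

10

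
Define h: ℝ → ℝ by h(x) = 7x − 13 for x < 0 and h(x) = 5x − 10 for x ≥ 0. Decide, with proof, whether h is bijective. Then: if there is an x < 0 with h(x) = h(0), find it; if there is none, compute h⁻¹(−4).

6/5

Both pieces are strictly increasing (slopes 7 and 5), so each is injective on its own interval.
The left piece maps (−∞, 0) onto (−∞, −13); the right piece maps [0, ∞) onto [−10, ∞).
The images leave a gap (−13 has no preimage), so h is not surjective, hence not bijective.
Because the two images are disjoint, no x < 0 has h(x) = h(0), so we compute h⁻¹(−4): −4 lies in [−10, ∞), so solve 5x − 10 = −4: x = (−4 + 10)/5 = 6/5.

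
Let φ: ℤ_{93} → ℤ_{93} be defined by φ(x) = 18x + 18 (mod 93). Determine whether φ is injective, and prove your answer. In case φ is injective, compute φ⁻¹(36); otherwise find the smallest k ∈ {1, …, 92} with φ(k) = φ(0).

31

We have gcd(18, 93) = 3 > 1. Taking s = 0 and t = 31: φ(0) = 18 and φ(31) = 18·31 + 18 = 576 ≡ 18 (mod 93).
So φ(0) = φ(31) while 0 ≠ 31, so φ is not injective.
Since φ is not injective, we find the least positive k with φ(k) = φ(0): this means 18k ≡ 0 (mod 93), i.e. 93 ∣ 18k. Since gcd(18, 93) = 3, dividing through by 3 this holds exactly when 31 ∣ 6k, and as gcd(6, 31) = 1, exactly when 31 ∣ k.
The smallest positive such k is 31.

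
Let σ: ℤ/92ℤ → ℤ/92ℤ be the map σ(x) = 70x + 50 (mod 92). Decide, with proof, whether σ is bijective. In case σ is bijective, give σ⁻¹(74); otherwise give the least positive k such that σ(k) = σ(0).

46

We have gcd(70, 92) = 2 > 1. Taking x_1 = 0 and x_2 = 46: σ(0) = 50 and σ(46) = 70·46 + 50 = 3270 ≡ 50 (mod 92).
So σ(0) = σ(46) while 0 ≠ 46, hence σ is not injective, hence not bijective.
Since σ is not bijective, we find the least positive k with σ(k) = σ(0): this means 70k ≡ 0 (mod 92), i.e. 92 ∣ 70k. Since gcd(70, 92) = 2, dividing through by 2 this holds exactly when 46 ∣ 35k, and as gcd(35, 46) = 1, exactly when 46 ∣ k.
The smallest positive such k is 46.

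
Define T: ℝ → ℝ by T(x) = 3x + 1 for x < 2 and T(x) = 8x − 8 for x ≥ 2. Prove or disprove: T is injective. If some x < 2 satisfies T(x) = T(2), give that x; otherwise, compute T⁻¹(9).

Both pieces are strictly increasing (slopes 3 and 8), so each is injective on its own interval.
The left piece maps (−∞, 2) onto (−∞, 7); the right piece maps [2, ∞) onto [8, ∞).
These images are disjoint, so no value is attained by both pieces. Thus T is injective.
Because the two images are disjoint, no x < 2 has T(x) = T(2), so we compute T⁻¹(9): 9 lies in [8, ∞), so solve 8x − 8 = 9: x = (9 + 8)/8 = 17/8.

17/8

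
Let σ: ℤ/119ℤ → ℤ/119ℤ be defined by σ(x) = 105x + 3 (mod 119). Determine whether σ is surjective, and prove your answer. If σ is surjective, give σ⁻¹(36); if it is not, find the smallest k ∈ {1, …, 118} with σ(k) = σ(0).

Since gcd(105, 119) = 7, we have 105x ≡ 0 (mod 7) for all x, so σ(x) ≡ 3 (mod 7).
But 0 ≢ 3 (mod 7), so 0 ∈ ℤ/119ℤ has no preimage. So σ is not surjective.
Since σ is not surjective, we find the least positive k with σ(k) = σ(0): this means 105k ≡ 0 (mod 119), i.e. 119 ∣ 105k. Since gcd(105, 119) = 7, dividing through by 7 this holds exactly when 17 ∣ 15k, and as gcd(15, 17) = 1, exactly when 17 ∣ k.
The smallest positive such k is 17.

17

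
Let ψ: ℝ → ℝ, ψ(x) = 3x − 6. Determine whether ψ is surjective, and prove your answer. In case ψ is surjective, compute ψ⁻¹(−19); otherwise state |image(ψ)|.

-13/3

Recall that surjectivity means every element of the codomain has a preimage under ψ.
For any y ∈ ℝ, x = (y + 6)/3 satisfies ψ(x) = y.
Hence ψ is surjective.
Since ψ is surjective, we compute ψ⁻¹(−19) = (−19 + 6)/3 = −13/3.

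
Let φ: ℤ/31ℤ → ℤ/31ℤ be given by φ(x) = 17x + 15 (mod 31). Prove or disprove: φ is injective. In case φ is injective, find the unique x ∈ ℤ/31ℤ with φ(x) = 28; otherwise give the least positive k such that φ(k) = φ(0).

19

Recall that φ is injective when φ(x_1) = φ(x_2) forces x_1 = x_2.
If φ(x_1) = φ(x_2), then 17x_1 ≡ 17x_2 (mod 31). Because gcd(17, 31) = 1, we may cancel 17 to get x_1 ≡ x_2 (mod 31).
Hence φ is injective.
We now compute 17⁻¹ mod 31 explicitly. Euclid's algorithm: 31 = 1·17 + 14, 17 = 1·14 + 3, 14 = 4·3 + 2, 3 = 1·2 + 1; back-substituting gives 1 = 11·17 − 6·31, so 17⁻¹ ≡ 11 (mod 31).
Since φ is injective, we compute φ⁻¹(28): solve 17x + 15 ≡ 28 (mod 31), i.e. 17x ≡ 13 (mod 31).
Multiplying by 17⁻¹ = 11 gives x ≡ 11·13 = 143 = 4·31 + 19 ≡ 19 (mod 31).
Check: φ(19) = 17·19 + 15 = 338 = 10·31 + 28 ≡ 28 (mod 31).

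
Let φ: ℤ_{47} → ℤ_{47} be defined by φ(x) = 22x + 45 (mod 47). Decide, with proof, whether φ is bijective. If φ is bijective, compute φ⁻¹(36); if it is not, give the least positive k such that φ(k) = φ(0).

6

If φ(a) = φ(b), then 22a ≡ 22b (mod 47). Because gcd(22, 47) = 1, we may cancel 22 to get a ≡ b (mod 47).
We now compute 22⁻¹ mod 47 explicitly. Euclid's algorithm: 47 = 2·22 + 3, 22 = 7·3 + 1; back-substituting gives 1 = 15·22 − 7·47, so 22⁻¹ ≡ 15 (mod 47).
Then y ↦ 15(y − 45) is a two-sided inverse to φ, so every y ∈ ℤ_{47} has a preimage.
Thus φ is bijective.
Since φ is bijective, we find φ⁻¹(36): we need 22x ≡ 36 − 45 ≡ 38 (mod 47). Using 22⁻¹ = 15: x ≡ 15·38 = 570 = 12·47 + 6, so x = 6.
Check: φ(6) = 22·6 + 45 = 177 = 3·47 + 36 ≡ 36 (mod 47).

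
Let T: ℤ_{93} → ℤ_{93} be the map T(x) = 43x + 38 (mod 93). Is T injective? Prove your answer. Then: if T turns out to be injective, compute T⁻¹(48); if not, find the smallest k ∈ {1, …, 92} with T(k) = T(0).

37

By definition, T is injective if T(x_1) = T(x_2) implies x_1 = x_2.
If T(x_1) = T(x_2), then 43x_1 ≡ 43x_2 (mod 93). Because gcd(43, 93) = 1, we may cancel 43 to get x_1 ≡ x_2 (mod 93).
Therefore T is injective.
We now compute 43⁻¹ mod 93 explicitly. Euclid's algorithm: 93 = 2·43 + 7, 43 = 6·7 + 1; back-substituting gives 1 = 13·43 − 6·93, so 43⁻¹ ≡ 13 (mod 93).
Since T is injective, we find T⁻¹(48): we need 43x ≡ 48 − 38 ≡ 10 (mod 93). Using 43⁻¹ = 13: x ≡ 13·10 = 130 = 1·93 + 37, so x = 37.
Check: T(37) = 43·37 + 38 = 1629 = 17·93 + 48 ≡ 48 (mod 93).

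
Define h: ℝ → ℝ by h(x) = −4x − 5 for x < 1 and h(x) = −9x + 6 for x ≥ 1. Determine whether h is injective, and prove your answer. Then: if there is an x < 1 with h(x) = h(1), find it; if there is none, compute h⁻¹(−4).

-1/2

Both pieces are strictly decreasing (slopes −4 and −9), so each is injective on its own interval.
The left piece maps (−∞, 1) onto (−9, ∞); the right piece maps [1, ∞) onto (−∞, −3].
These images overlap. In particular h(1) = −3 (right piece), and solving −4x − 5 = −3 on the left piece gives x = −1/2 < 1.
So h(−1/2) = h(1) with −1/2 ≠ 1, and h is not injective. This x = −1/2 is the requested value below 1.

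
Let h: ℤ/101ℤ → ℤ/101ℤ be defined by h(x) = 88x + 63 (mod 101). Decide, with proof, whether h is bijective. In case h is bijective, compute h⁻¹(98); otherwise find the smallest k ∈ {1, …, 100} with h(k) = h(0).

75

If h(s) = h(t), then 88s ≡ 88t (mod 101). Because gcd(88, 101) = 1, we may cancel 88 to get s ≡ t (mod 101).
We now compute 88⁻¹ mod 101 explicitly. Euclid's algorithm: 101 = 1·88 + 13, 88 = 6·13 + 10, 13 = 1·10 + 3, 10 = 3·3 + 1; back-substituting gives 1 = 31·88 − 27·101, so 88⁻¹ ≡ 31 (mod 101).
Then y ↦ 31(y − 63) is a two-sided inverse to h, so every y ∈ ℤ/101ℤ has a preimage.
Hence h is bijective.
Since h is bijective, we find h⁻¹(98): we need 88x ≡ 98 − 63 ≡ 35 (mod 101). Using 88⁻¹ = 31: x ≡ 31·35 = 1085 = 10·101 + 75, so x = 75.
Check: h(75) = 88·75 + 63 = 6663 = 65·101 + 98 ≡ 98 (mod 101).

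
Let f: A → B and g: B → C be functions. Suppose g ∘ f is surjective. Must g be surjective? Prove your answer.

surjective

Let c ∈ C. Since g ∘ f is surjective, some a ∈ A has g(f(a)) = c. Then b = f(a) ∈ B satisfies g(b) = c. So g is surjective.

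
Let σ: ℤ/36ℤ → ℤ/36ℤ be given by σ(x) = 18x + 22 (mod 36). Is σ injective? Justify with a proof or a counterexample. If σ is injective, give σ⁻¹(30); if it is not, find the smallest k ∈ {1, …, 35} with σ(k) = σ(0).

2

We have gcd(18, 36) = 18 > 1. Taking s = 0 and t = 2: σ(0) = 22 and σ(2) = 18·2 + 22 = 58 ≡ 22 (mod 36).
So σ(0) = σ(2) while 0 ≠ 2, hence σ is not injective.
Since σ is not injective, we find the least positive k with σ(k) = σ(0): this means 18k ≡ 0 (mod 36), i.e. 36 ∣ 18k. Since gcd(18, 36) = 18, dividing through by 18 this holds exactly when 2 ∣ k.
The smallest positive such k is 2.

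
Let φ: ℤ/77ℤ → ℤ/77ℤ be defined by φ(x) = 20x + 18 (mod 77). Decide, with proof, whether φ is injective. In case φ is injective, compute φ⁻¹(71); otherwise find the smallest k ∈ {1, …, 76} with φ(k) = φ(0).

Recall: φ is injective if φ(a) = φ(b) implies a = b.
If φ(a) = φ(b), then 20a ≡ 20b (mod 77). Because gcd(20, 77) = 1, we may cancel 20 to get a ≡ b (mod 77).
Therefore φ is injective.
We now compute 20⁻¹ mod 77 explicitly. Euclid's algorithm: 77 = 3·20 + 17, 20 = 1·17 + 3, 17 = 5·3 + 2, 3 = 1·2 + 1; back-substituting gives 1 = 27·20 − 7·77, so 20⁻¹ ≡ 27 (mod 77).
Since φ is injective, we find φ⁻¹(71): we need 20x ≡ 71 − 18 ≡ 53 (mod 77). Using 20⁻¹ = 27: x ≡ 27·53 = 1431 = 18·77 + 45, so x = 45.
Check: φ(45) = 20·45 + 18 = 918 = 11·77 + 71 ≡ 71 (mod 77).

45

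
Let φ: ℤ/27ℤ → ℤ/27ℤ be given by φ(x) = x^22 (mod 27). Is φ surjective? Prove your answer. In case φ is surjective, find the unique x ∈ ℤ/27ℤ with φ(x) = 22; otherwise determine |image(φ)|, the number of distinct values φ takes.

10

φ(0) = 0^22 = 0.
φ(3): Repeated squaring mod 27: 3^1 ≡ 3, 3^2 ≡ 3² = 9, 3^4 ≡ 9² = 81 ≡ 0, 3^8 ≡ 0² = 0, 3^16 ≡ 0² = 0. Since 22 = 16 + 4 + 2, 3^22 ≡ 0·0·9: 0·0 = 0, then 0·9 = 0. So 3^22 ≡ 0 (mod 27).
So φ(0) = φ(3) = 0 while 0 ≠ 3, therefore φ is not injective.
A non-injective map from the 27-element set ℤ/27ℤ to itself takes at most 26 distinct values, so it cannot be surjective. Thus φ is not surjective.
Since φ is not surjective, we determine |image(φ)|. Computing x^22 mod 27 for each x (by repeated squaring, reducing mod 27 at every step), the values φ(0), φ(1), …, φ(26) are: 0, 1, 16, 0, 13, 4, 0, 25, 19, 0, 10, 7, 0, 22, 22, 0, 7, 10, 0, 19, 25, 0, 4, 13, 0, 16, 1.
The distinct values are {0, 1, 4, 7, 10, 13, 16, 19, 22, 25}; there are 10 of them.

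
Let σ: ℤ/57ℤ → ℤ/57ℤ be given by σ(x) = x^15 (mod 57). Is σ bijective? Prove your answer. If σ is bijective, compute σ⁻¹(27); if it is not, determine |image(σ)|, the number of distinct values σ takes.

21

σ(1) = 1^15 = 1.
σ(7): Repeated squaring mod 57: 7^1 ≡ 7, 7^2 ≡ 7² = 49, 7^4 ≡ 49² = 2401 ≡ 7, 7^8 ≡ 7² = 49. Since 15 = 8 + 4 + 2 + 1, 7^15 ≡ 49·7·49·7: 49·7 = 343 ≡ 1, then 1·49 = 49, then 49·7 = 343 ≡ 1. So 7^15 ≡ 1 (mod 57).
So σ(1) = σ(7) = 1 while 1 ≠ 7, hence σ is not injective, hence not bijective.
Since σ is not bijective, we determine |image(σ)|. Computing x^15 mod 57 for each x (by repeated squaring, reducing mod 57 at every step), the values σ(0), σ(1), …, σ(56) are: 0, 1, 50, 12, 49, 26, 30, 1, 56, 30, 46, 20, 18, 46, 50, 27, 7, 26, 18, 19, 20, 12, 31, 11, 45, 49, 20, 18, 49, 8, 39, 37, 8, 12, 46, 26, 45, 37, 38, 39, 31, 50, 30, 7, 11, 39, 37, 11, 27, 1, 56, 27, 31, 8, 45, 7, 56.
The distinct values are {0, 1, 7, 8, 11, 12, 18, 19, 20, 26, 27, 30, 31, 37, 38, 39, 45, 46, 49, 50, 56}; there are 21 of them.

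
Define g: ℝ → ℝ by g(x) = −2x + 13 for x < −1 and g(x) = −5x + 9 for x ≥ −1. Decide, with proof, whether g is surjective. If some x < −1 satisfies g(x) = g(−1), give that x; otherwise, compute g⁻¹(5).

4/5

Both pieces are strictly decreasing (slopes −2 and −5), so each is injective on its own interval.
The left piece maps (−∞, −1) onto (15, ∞); the right piece maps [−1, ∞) onto (−∞, 14].
The union (15, ∞) ∪ (−∞, 14] omits the interval between 15 and 14; in particular 15 has no preimage. So g is not surjective.
Because the two images are disjoint, no x < −1 has g(x) = g(−1), so we compute g⁻¹(5): 5 lies in (−∞, 14], so solve −5x + 9 = 5: x = (5 − 9)/(−5) = 4/5.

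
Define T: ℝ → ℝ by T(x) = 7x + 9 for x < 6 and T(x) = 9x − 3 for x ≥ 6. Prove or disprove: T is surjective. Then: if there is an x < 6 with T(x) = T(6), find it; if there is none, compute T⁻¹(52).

55/9

Both pieces are strictly increasing (slopes 7 and 9), so each is injective on its own interval.
The left piece maps (−∞, 6) onto (−∞, 51); the right piece maps [6, ∞) onto [51, ∞).
These images together cover ℝ, so T is surjective.
Because the two images are disjoint, no x < 6 has T(x) = T(6), so we compute T⁻¹(52): 52 lies in [51, ∞), so solve 9x − 3 = 52: x = (52 + 3)/9 = 55/9.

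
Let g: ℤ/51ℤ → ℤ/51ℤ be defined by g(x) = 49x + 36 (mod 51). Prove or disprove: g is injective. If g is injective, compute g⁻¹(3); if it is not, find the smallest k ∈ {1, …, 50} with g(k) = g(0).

Recall that injectivity means: for all a, b in the domain, g(a) = g(b) implies a = b.
If g(a) = g(b), then 49a ≡ 49b (mod 51). Because gcd(49, 51) = 1, we may cancel 49 to get a ≡ b (mod 51).
Hence g is injective.
We now compute 49⁻¹ mod 51 explicitly. Euclid's algorithm: 51 = 1·49 + 2, 49 = 24·2 + 1; back-substituting gives 1 = 25·49 − 24·51, so 49⁻¹ ≡ 25 (mod 51).
Since g is injective, we find g⁻¹(3): we need 49x ≡ 3 − 36 ≡ 18 (mod 51). Using 49⁻¹ = 25: x ≡ 25·18 = 450 = 8·51 + 42, so x = 42.
Check: g(42) = 49·42 + 36 = 2094 = 41·51 + 3 ≡ 3 (mod 51).

42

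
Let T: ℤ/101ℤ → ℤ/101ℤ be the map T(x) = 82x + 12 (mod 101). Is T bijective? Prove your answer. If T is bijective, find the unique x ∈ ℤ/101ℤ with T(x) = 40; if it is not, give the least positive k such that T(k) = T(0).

57

Suppose T(s) = T(t) in ℤ/101ℤ. Then 82s + 12 ≡ 82t + 12 (mod 101), thus 82(s − t) ≡ 0 (mod 101).
Since gcd(82, 101) = 1, 82 is invertible modulo 101, thus s − t ≡ 0 (mod 101), i.e. s = t.
We now compute 82⁻¹ mod 101 explicitly. Euclid's algorithm: 101 = 1·82 + 19, 82 = 4·19 + 6, 19 = 3·6 + 1; back-substituting gives 1 = 85·82 − 69·101, so 82⁻¹ ≡ 85 (mod 101).
Then y ↦ 85(y − 12) is a two-sided inverse to T, so every y ∈ ℤ/101ℤ has a preimage.
Hence T is bijective.
Since T is bijective, we find T⁻¹(40): we need 82x ≡ 40 − 12 ≡ 28 (mod 101). Using 82⁻¹ = 85: x ≡ 85·28 = 2380 = 23·101 + 57, so x = 57.
Check: T(57) = 82·57 + 12 = 4686 = 46·101 + 40 ≡ 40 (mod 101).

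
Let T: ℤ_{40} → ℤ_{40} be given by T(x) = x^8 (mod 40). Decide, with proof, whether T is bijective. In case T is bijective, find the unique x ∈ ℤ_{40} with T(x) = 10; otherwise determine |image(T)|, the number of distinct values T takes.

4

T(1) = 1^8 = 1.
T(3): Repeated squaring mod 40: 3^1 ≡ 3, 3^2 ≡ 3² = 9, 3^4 ≡ 9² = 81 ≡ 1, 3^8 ≡ 1² = 1. So 3^8 ≡ 1 (mod 40).
So T(1) = T(3) = 1 while 1 ≠ 3, so T is not injective, hence not bijective.
Since T is not bijective, we determine |image(T)|. Computing x^8 mod 40 for each x (by repeated squaring, reducing mod 40 at every step), the values T(0), T(1), …, T(39) are: 0, 1, 16, 1, 16, 25, 16, 1, 16, 1, 0, 1, 16, 1, 16, 25, 16, 1, 16, 1, 0, 1, 16, 1, 16, 25, 16, 1, 16, 1, 0, 1, 16, 1, 16, 25, 16, 1, 16, 1.
The distinct values are {0, 1, 16, 25}; there are 4 of them.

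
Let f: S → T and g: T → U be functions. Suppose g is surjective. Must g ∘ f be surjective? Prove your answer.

not surjective

No. Take S = {0}, T = U = {0, 1, 2}, f(0) = 0, and g = identity (surjective).
Then (g ∘ f)(0) = 0, and 2 ∈ U has no preimage under g ∘ f, so g ∘ f is not surjective.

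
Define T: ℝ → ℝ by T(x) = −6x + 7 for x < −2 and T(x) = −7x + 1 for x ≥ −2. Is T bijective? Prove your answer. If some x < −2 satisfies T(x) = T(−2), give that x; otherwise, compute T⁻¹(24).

-17/6

Both pieces are strictly decreasing (slopes −6 and −7), so each is injective on its own interval.
The left piece maps (−∞, −2) onto (19, ∞); the right piece maps [−2, ∞) onto (−∞, 15].
The images leave a gap (19 has no preimage), so T is not surjective, hence not bijective.
Because the two images are disjoint, no x < −2 has T(x) = T(−2), so we compute T⁻¹(24): 24 lies in (19, ∞), so solve −6x + 7 = 24: x = (24 − 7)/(−6) = −17/6.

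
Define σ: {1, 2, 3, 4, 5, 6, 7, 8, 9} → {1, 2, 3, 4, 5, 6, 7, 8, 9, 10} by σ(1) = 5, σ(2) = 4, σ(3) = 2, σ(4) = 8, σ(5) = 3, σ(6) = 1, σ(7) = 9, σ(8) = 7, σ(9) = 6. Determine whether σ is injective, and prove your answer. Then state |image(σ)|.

9

The values σ(1), …, σ(9) are 5, 4, 2, 8, 3, 1, 9, 7, 6 — all distinct.
So σ(u) = σ(v) only when u = v, and σ is injective.
The image of σ is {1, 2, 3, 4, 5, 6, 7, 8, 9}, which has 9 elements.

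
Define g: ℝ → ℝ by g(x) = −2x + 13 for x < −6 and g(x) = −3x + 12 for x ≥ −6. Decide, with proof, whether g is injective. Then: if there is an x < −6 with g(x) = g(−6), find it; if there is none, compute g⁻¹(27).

Both pieces are strictly decreasing (slopes −2 and −3), so each is injective on its own interval.
The left piece maps (−∞, −6) onto (25, ∞); the right piece maps [−6, ∞) onto (−∞, 30].
These images overlap. In particular g(−6) = 30 (right piece), and solving −2x + 13 = 30 on the left piece gives x = −17/2 < −6.
So g(−17/2) = g(−6) with −17/2 ≠ −6, and g is not injective. This x = −17/2 is the requested value below −6.

-17/2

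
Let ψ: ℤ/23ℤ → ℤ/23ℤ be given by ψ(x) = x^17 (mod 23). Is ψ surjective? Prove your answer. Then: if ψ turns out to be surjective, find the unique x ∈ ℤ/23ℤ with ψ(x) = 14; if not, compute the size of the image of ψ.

Since 23 is prime, the nonzero elements of ℤ/23ℤ form a cyclic group of order 22.
As gcd(17, 22) = 1, raising to the 17th power is a bijection on this group: if s^17 ≡ t^17 then (st^{−1})^17 = 1, and the only element of order dividing gcd(17, 22) = 1 is 1, so s = t.
With ψ(0) = 0 this makes ψ injective on all of ℤ/23ℤ, hence bijective (finite equal-size domain and codomain). In particular ψ is surjective.
Since ψ is surjective, we find the preimage of 14. The inverse of x ↦ x^17 on (ℤ/23ℤ)^× is x ↦ x^13, because 17·13 = 221 = 10·22 + 1 ≡ 1 (mod 22) and x^{22} = 1 for x ≠ 0 (Fermat). So ψ⁻¹(14) = 14^13 mod 23.
Repeated squaring mod 23: 14^1 ≡ 14, 14^2 ≡ 14² = 196 ≡ 12, 14^4 ≡ 12² = 144 ≡ 6, 14^8 ≡ 6² = 36 ≡ 13. Since 13 = 8 + 4 + 1, 14^13 ≡ 13·6·14: 13·6 = 78 ≡ 9, then 9·14 = 126 ≡ 11. So 14^13 ≡ 11 (mod 23).
Hence ψ⁻¹(14) = 11.

11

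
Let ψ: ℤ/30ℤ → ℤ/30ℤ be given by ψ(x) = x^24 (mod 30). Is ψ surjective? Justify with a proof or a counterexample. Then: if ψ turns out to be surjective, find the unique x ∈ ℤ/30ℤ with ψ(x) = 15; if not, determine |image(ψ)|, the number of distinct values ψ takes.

8

ψ(2): Repeated squaring mod 30: 2^1 ≡ 2, 2^2 ≡ 2² = 4, 2^4 ≡ 4² = 16, 2^8 ≡ 16² = 256 ≡ 16, 2^16 ≡ 16² = 256 ≡ 16. Since 24 = 16 + 8, 2^24 ≡ 16·16: 16·16 = 256 ≡ 16. So 2^24 ≡ 16 (mod 30).
ψ(4): Repeated squaring mod 30: 4^1 ≡ 4, 4^2 ≡ 4² = 16, 4^4 ≡ 16² = 256 ≡ 16, 4^8 ≡ 16² = 256 ≡ 16, 4^16 ≡ 16² = 256 ≡ 16. Since 24 = 16 + 8, 4^24 ≡ 16·16: 16·16 = 256 ≡ 16. So 4^24 ≡ 16 (mod 30).
So ψ(2) = ψ(4) = 16 while 2 ≠ 4, so ψ is not injective.
A non-injective map from the 30-element set ℤ/30ℤ to itself takes at most 29 distinct values, so it cannot be surjective. Therefore ψ is not surjective.
Since ψ is not surjective, we determine |image(ψ)|. Computing x^24 mod 30 for each x (by repeated squaring, reducing mod 30 at every step), the values ψ(0), ψ(1), …, ψ(29) are: 0, 1, 16, 21, 16, 25, 6, 1, 16, 21, 10, 1, 6, 1, 16, 15, 16, 1, 6, 1, 10, 21, 16, 1, 6, 25, 16, 21, 16, 1.
The distinct values are {0, 1, 6, 10, 15, 16, 21, 25}; there are 8 of them.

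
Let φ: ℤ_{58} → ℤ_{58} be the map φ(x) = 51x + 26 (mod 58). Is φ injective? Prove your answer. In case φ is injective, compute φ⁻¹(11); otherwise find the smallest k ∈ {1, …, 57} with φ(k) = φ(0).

27

Recall that φ is injective when φ(u) = φ(v) forces u = v.
Suppose φ(u) = φ(v) in ℤ_{58}. Then 51u + 26 ≡ 51v + 26 (mod 58), thus 51(u − v) ≡ 0 (mod 58).
Since gcd(51, 58) = 1, 51 is invertible modulo 58, hence u − v ≡ 0 (mod 58), i.e. u = v.
Therefore φ is injective.
We now compute 51⁻¹ mod 58 explicitly. Euclid's algorithm: 58 = 1·51 + 7, 51 = 7·7 + 2, 7 = 3·2 + 1; back-substituting gives 1 = 33·51 − 29·58, so 51⁻¹ ≡ 33 (mod 58).
Since φ is injective, we compute φ⁻¹(11): solve 51x + 26 ≡ 11 (mod 58), i.e. 51x ≡ 43 (mod 58).
Multiplying by 51⁻¹ = 33 gives x ≡ 33·43 = 1419 = 24·58 + 27 ≡ 27 (mod 58).
Check: φ(27) = 51·27 + 26 = 1403 = 24·58 + 11 ≡ 11 (mod 58).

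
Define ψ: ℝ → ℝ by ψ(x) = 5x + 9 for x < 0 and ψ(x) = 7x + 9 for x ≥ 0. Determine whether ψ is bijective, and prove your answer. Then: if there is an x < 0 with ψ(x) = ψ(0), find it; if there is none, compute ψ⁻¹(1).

Both pieces are strictly increasing (slopes 5 and 7), so each is injective on its own interval.
The left piece maps (−∞, 0) onto (−∞, 9); the right piece maps [0, ∞) onto [9, ∞).
Since 9 = 9, the images partition ℝ: ψ is injective and surjective, hence bijective.
Because the two images are disjoint, no x < 0 has ψ(x) = ψ(0), so we compute ψ⁻¹(1): 1 lies in (−∞, 9), so solve 5x + 9 = 1: x = (1 − 9)/5 = −8/5.

-8/5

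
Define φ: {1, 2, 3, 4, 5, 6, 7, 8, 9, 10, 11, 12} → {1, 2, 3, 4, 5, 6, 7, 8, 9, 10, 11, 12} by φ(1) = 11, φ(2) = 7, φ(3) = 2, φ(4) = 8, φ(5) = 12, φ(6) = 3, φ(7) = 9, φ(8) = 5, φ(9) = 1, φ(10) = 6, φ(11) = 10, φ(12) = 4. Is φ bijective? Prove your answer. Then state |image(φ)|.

12

The values 11, 7, 2, 8, 12, 3, 9, 5, 1, 6, 10, 4 are a permutation of {1, 2, 3, 4, 5, 6, 7, 8, 9, 10, 11, 12}: each element appears exactly once.
So φ is injective and surjective, hence bijective.
The image of φ is {1, 2, 3, 4, 5, 6, 7, 8, 9, 10, 11, 12}, which has 12 elements.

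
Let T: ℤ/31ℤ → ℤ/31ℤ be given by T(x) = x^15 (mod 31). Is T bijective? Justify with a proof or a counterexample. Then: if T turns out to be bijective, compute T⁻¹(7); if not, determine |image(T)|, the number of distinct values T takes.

T(1) = 1^15 = 1.
T(2): Repeated squaring mod 31: 2^1 ≡ 2, 2^2 ≡ 2² = 4, 2^4 ≡ 4² = 16, 2^8 ≡ 16² = 256 ≡ 8. Since 15 = 8 + 4 + 2 + 1, 2^15 ≡ 8·16·4·2: 8·16 = 128 ≡ 4, then 4·4 = 16, then 16·2 = 32 ≡ 1. So 2^15 ≡ 1 (mod 31).
So T(1) = T(2) = 1 while 1 ≠ 2, hence T is not injective, hence not bijective.
Since T is not bijective, we determine |image(T)|. Computing x^15 mod 31 for each x (by repeated squaring, reducing mod 31 at every step), the values T(0), T(1), …, T(30) are: 0, 1, 1, 30, 1, 1, 30, 1, 1, 1, 1, 30, 30, 30, 1, 30, 1, 30, 1, 1, 1, 30, 30, 30, 30, 1, 30, 30, 1, 30, 30.
The distinct values are {0, 1, 30}; there are 3 of them.

3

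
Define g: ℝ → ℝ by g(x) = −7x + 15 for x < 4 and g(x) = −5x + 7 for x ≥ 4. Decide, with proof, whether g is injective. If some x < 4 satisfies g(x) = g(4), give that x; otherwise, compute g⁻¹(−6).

3

Both pieces are strictly decreasing (slopes −7 and −5), so each is injective on its own interval.
The left piece maps (−∞, 4) onto (−13, ∞); the right piece maps [4, ∞) onto (−∞, −13].
These images are disjoint, so no value is attained by both pieces. Therefore g is injective.
Because the two images are disjoint, no x < 4 has g(x) = g(4), so we compute g⁻¹(−6): −6 lies in (−13, ∞), so solve −7x + 15 = −6: x = (−6 − 15)/(−7) = 3.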